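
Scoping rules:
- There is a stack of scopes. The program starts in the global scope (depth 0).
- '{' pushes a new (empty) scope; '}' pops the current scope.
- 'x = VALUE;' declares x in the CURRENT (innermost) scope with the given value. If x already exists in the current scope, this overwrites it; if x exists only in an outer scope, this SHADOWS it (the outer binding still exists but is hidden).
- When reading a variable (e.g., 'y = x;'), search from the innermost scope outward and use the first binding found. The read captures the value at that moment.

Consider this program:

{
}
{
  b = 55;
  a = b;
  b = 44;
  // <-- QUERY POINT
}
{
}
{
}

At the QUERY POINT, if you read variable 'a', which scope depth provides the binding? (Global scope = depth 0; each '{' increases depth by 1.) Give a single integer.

Answer: 1

Derivation:
Step 1: enter scope (depth=1)
Step 2: exit scope (depth=0)
Step 3: enter scope (depth=1)
Step 4: declare b=55 at depth 1
Step 5: declare a=(read b)=55 at depth 1
Step 6: declare b=44 at depth 1
Visible at query point: a=55 b=44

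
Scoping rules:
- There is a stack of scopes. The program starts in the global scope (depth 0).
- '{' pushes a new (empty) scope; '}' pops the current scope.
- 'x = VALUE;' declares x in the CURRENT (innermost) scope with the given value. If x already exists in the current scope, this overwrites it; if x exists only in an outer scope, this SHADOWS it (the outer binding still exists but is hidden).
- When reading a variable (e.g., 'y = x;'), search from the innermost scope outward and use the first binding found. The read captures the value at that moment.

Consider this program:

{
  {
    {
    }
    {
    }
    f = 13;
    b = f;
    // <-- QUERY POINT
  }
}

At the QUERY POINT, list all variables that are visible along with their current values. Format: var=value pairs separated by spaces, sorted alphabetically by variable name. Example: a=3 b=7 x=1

Answer: b=13 f=13

Derivation:
Step 1: enter scope (depth=1)
Step 2: enter scope (depth=2)
Step 3: enter scope (depth=3)
Step 4: exit scope (depth=2)
Step 5: enter scope (depth=3)
Step 6: exit scope (depth=2)
Step 7: declare f=13 at depth 2
Step 8: declare b=(read f)=13 at depth 2
Visible at query point: b=13 f=13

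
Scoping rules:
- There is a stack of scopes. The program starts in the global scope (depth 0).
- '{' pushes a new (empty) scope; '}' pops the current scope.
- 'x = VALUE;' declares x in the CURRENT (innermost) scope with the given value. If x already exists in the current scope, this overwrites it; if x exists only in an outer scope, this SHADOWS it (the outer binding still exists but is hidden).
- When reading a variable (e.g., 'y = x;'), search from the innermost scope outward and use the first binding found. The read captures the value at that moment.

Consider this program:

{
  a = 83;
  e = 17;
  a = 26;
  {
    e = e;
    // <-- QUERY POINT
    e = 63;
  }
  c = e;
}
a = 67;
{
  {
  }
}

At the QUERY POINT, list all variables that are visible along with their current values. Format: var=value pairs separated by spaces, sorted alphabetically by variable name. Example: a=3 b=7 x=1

Answer: a=26 e=17

Derivation:
Step 1: enter scope (depth=1)
Step 2: declare a=83 at depth 1
Step 3: declare e=17 at depth 1
Step 4: declare a=26 at depth 1
Step 5: enter scope (depth=2)
Step 6: declare e=(read e)=17 at depth 2
Visible at query point: a=26 e=17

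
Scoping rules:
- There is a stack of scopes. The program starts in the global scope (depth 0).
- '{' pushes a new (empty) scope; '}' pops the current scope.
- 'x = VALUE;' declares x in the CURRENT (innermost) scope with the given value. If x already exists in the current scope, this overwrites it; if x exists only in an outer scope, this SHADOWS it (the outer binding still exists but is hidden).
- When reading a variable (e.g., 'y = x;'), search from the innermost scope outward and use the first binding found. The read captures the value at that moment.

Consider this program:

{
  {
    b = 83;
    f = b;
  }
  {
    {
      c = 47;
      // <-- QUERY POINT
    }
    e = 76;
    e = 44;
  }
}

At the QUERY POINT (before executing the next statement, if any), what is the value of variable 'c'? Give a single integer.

Answer: 47

Derivation:
Step 1: enter scope (depth=1)
Step 2: enter scope (depth=2)
Step 3: declare b=83 at depth 2
Step 4: declare f=(read b)=83 at depth 2
Step 5: exit scope (depth=1)
Step 6: enter scope (depth=2)
Step 7: enter scope (depth=3)
Step 8: declare c=47 at depth 3
Visible at query point: c=47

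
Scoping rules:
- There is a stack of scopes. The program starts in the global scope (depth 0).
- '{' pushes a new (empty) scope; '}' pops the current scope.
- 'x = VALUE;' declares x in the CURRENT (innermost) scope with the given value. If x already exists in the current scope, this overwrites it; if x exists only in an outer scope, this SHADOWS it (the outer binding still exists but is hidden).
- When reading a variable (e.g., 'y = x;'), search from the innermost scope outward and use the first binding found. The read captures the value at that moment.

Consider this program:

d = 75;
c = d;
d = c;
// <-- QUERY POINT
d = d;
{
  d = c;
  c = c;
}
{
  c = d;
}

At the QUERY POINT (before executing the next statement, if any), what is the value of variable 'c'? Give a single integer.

Answer: 75

Derivation:
Step 1: declare d=75 at depth 0
Step 2: declare c=(read d)=75 at depth 0
Step 3: declare d=(read c)=75 at depth 0
Visible at query point: c=75 d=75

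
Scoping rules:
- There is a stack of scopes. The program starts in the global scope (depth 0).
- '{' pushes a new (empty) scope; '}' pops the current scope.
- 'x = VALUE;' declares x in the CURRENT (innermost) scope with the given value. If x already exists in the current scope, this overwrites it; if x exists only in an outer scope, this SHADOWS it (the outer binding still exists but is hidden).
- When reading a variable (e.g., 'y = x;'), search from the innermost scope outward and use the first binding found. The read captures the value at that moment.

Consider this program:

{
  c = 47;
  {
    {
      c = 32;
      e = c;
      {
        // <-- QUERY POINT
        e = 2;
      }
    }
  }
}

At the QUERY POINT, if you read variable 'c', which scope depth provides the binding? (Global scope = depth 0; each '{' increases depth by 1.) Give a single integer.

Step 1: enter scope (depth=1)
Step 2: declare c=47 at depth 1
Step 3: enter scope (depth=2)
Step 4: enter scope (depth=3)
Step 5: declare c=32 at depth 3
Step 6: declare e=(read c)=32 at depth 3
Step 7: enter scope (depth=4)
Visible at query point: c=32 e=32

Answer: 3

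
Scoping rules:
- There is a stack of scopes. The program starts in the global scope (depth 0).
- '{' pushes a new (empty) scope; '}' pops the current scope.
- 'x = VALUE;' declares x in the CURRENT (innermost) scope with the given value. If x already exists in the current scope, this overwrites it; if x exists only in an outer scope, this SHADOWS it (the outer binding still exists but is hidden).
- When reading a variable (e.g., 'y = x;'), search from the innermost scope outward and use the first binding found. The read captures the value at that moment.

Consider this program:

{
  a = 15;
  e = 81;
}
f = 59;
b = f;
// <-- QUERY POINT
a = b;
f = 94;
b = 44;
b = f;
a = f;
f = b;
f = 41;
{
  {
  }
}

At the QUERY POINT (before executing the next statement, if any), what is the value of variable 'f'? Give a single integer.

Answer: 59

Derivation:
Step 1: enter scope (depth=1)
Step 2: declare a=15 at depth 1
Step 3: declare e=81 at depth 1
Step 4: exit scope (depth=0)
Step 5: declare f=59 at depth 0
Step 6: declare b=(read f)=59 at depth 0
Visible at query point: b=59 f=59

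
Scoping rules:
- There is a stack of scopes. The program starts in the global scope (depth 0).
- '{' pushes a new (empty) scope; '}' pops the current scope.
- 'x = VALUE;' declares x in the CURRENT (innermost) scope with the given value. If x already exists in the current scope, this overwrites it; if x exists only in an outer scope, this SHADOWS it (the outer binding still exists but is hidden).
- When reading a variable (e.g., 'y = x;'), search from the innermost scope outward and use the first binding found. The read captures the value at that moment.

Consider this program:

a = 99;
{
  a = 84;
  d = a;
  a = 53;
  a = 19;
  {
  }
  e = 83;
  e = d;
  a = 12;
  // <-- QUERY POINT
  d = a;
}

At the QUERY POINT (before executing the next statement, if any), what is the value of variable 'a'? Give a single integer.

Step 1: declare a=99 at depth 0
Step 2: enter scope (depth=1)
Step 3: declare a=84 at depth 1
Step 4: declare d=(read a)=84 at depth 1
Step 5: declare a=53 at depth 1
Step 6: declare a=19 at depth 1
Step 7: enter scope (depth=2)
Step 8: exit scope (depth=1)
Step 9: declare e=83 at depth 1
Step 10: declare e=(read d)=84 at depth 1
Step 11: declare a=12 at depth 1
Visible at query point: a=12 d=84 e=84

Answer: 12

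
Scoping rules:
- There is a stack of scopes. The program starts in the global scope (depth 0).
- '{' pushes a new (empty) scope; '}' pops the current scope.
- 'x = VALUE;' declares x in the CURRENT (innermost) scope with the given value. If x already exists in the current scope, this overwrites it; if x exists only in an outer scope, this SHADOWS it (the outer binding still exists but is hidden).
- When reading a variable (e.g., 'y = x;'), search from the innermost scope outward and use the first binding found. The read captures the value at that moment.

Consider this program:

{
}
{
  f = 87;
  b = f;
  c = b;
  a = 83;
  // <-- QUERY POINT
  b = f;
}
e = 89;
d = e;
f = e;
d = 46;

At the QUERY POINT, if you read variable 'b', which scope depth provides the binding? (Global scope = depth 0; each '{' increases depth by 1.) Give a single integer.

Step 1: enter scope (depth=1)
Step 2: exit scope (depth=0)
Step 3: enter scope (depth=1)
Step 4: declare f=87 at depth 1
Step 5: declare b=(read f)=87 at depth 1
Step 6: declare c=(read b)=87 at depth 1
Step 7: declare a=83 at depth 1
Visible at query point: a=83 b=87 c=87 f=87

Answer: 1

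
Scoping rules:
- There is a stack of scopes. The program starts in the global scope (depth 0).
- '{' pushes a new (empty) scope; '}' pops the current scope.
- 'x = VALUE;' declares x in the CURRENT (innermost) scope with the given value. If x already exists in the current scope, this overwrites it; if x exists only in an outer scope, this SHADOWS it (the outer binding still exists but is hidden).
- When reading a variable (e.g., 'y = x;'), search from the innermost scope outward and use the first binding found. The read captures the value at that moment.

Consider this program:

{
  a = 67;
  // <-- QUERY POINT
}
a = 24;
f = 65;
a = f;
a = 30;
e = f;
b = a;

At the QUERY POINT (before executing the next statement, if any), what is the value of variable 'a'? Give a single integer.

Answer: 67

Derivation:
Step 1: enter scope (depth=1)
Step 2: declare a=67 at depth 1
Visible at query point: a=67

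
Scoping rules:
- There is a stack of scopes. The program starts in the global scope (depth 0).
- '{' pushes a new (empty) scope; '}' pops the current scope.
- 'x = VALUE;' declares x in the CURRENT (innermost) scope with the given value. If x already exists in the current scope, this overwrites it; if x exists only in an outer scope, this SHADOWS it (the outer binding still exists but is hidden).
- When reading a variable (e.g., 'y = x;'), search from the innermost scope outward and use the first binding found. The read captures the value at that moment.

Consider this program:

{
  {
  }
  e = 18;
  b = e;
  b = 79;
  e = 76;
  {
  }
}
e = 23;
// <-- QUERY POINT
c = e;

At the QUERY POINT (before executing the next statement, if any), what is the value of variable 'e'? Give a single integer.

Answer: 23

Derivation:
Step 1: enter scope (depth=1)
Step 2: enter scope (depth=2)
Step 3: exit scope (depth=1)
Step 4: declare e=18 at depth 1
Step 5: declare b=(read e)=18 at depth 1
Step 6: declare b=79 at depth 1
Step 7: declare e=76 at depth 1
Step 8: enter scope (depth=2)
Step 9: exit scope (depth=1)
Step 10: exit scope (depth=0)
Step 11: declare e=23 at depth 0
Visible at query point: e=23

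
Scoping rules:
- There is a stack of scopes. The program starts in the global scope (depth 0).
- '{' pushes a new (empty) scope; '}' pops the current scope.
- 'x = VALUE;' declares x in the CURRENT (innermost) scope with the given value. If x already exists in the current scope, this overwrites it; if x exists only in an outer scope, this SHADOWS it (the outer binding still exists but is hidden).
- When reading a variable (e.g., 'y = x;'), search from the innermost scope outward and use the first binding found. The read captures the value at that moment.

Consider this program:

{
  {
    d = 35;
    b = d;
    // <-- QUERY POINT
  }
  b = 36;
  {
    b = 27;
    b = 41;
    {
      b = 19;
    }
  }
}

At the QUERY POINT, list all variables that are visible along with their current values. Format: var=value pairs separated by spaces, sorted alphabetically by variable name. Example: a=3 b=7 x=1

Step 1: enter scope (depth=1)
Step 2: enter scope (depth=2)
Step 3: declare d=35 at depth 2
Step 4: declare b=(read d)=35 at depth 2
Visible at query point: b=35 d=35

Answer: b=35 d=35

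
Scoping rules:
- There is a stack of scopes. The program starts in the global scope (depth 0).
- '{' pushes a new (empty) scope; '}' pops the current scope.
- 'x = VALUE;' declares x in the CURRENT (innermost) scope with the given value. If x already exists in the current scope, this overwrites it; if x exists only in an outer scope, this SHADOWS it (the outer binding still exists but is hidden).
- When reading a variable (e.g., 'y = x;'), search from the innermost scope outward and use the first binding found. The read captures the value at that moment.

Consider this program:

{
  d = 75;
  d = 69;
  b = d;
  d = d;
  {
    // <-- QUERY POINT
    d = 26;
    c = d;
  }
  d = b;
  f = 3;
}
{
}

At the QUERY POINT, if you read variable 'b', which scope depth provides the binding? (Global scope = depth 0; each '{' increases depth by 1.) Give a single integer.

Step 1: enter scope (depth=1)
Step 2: declare d=75 at depth 1
Step 3: declare d=69 at depth 1
Step 4: declare b=(read d)=69 at depth 1
Step 5: declare d=(read d)=69 at depth 1
Step 6: enter scope (depth=2)
Visible at query point: b=69 d=69

Answer: 1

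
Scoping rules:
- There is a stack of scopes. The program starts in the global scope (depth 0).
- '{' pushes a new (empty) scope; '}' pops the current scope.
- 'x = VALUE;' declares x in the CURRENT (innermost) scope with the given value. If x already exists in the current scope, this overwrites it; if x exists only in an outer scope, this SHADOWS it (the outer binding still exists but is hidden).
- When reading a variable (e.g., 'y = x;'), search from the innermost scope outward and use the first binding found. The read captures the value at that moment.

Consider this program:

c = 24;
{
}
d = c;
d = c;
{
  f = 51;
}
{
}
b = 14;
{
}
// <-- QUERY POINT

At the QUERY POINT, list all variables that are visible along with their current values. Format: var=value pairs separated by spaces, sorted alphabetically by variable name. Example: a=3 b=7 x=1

Step 1: declare c=24 at depth 0
Step 2: enter scope (depth=1)
Step 3: exit scope (depth=0)
Step 4: declare d=(read c)=24 at depth 0
Step 5: declare d=(read c)=24 at depth 0
Step 6: enter scope (depth=1)
Step 7: declare f=51 at depth 1
Step 8: exit scope (depth=0)
Step 9: enter scope (depth=1)
Step 10: exit scope (depth=0)
Step 11: declare b=14 at depth 0
Step 12: enter scope (depth=1)
Step 13: exit scope (depth=0)
Visible at query point: b=14 c=24 d=24

Answer: b=14 c=24 d=24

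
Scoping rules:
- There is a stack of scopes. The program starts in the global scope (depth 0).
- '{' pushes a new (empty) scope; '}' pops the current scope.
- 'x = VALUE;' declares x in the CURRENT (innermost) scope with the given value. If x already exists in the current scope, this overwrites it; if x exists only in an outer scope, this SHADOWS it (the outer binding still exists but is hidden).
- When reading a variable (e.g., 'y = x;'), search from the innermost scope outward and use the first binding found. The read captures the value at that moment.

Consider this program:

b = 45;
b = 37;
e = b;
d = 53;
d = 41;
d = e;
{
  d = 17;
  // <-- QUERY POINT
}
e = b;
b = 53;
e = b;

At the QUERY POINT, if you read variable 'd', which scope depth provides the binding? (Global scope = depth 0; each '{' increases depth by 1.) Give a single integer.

Step 1: declare b=45 at depth 0
Step 2: declare b=37 at depth 0
Step 3: declare e=(read b)=37 at depth 0
Step 4: declare d=53 at depth 0
Step 5: declare d=41 at depth 0
Step 6: declare d=(read e)=37 at depth 0
Step 7: enter scope (depth=1)
Step 8: declare d=17 at depth 1
Visible at query point: b=37 d=17 e=37

Answer: 1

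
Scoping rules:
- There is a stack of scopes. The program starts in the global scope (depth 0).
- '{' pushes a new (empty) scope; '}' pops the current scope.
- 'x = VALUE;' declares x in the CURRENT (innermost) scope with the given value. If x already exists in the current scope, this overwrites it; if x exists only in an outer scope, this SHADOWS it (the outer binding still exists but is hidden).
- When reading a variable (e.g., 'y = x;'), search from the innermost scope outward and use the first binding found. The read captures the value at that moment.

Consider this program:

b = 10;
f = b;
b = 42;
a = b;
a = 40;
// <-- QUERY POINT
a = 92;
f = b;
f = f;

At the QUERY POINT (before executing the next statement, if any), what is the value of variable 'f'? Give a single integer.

Step 1: declare b=10 at depth 0
Step 2: declare f=(read b)=10 at depth 0
Step 3: declare b=42 at depth 0
Step 4: declare a=(read b)=42 at depth 0
Step 5: declare a=40 at depth 0
Visible at query point: a=40 b=42 f=10

Answer: 10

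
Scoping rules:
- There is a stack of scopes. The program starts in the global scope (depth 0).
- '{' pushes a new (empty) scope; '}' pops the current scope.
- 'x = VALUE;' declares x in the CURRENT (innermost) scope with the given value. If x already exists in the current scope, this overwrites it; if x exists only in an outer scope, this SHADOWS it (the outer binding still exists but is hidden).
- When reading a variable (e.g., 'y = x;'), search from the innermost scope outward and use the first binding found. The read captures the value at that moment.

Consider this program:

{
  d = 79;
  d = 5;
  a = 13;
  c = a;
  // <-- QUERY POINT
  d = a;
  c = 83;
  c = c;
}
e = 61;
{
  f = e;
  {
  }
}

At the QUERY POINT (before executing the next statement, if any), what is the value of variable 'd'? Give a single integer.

Answer: 5

Derivation:
Step 1: enter scope (depth=1)
Step 2: declare d=79 at depth 1
Step 3: declare d=5 at depth 1
Step 4: declare a=13 at depth 1
Step 5: declare c=(read a)=13 at depth 1
Visible at query point: a=13 c=13 d=5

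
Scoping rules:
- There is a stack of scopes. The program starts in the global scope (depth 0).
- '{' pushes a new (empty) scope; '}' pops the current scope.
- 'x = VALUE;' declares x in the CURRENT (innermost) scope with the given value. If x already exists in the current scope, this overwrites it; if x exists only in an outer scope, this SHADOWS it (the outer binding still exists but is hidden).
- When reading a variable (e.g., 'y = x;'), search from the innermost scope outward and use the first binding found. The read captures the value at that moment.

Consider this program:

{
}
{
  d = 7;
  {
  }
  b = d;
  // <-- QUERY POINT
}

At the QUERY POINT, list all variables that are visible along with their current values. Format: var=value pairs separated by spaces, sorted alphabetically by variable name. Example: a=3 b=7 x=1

Answer: b=7 d=7

Derivation:
Step 1: enter scope (depth=1)
Step 2: exit scope (depth=0)
Step 3: enter scope (depth=1)
Step 4: declare d=7 at depth 1
Step 5: enter scope (depth=2)
Step 6: exit scope (depth=1)
Step 7: declare b=(read d)=7 at depth 1
Visible at query point: b=7 d=7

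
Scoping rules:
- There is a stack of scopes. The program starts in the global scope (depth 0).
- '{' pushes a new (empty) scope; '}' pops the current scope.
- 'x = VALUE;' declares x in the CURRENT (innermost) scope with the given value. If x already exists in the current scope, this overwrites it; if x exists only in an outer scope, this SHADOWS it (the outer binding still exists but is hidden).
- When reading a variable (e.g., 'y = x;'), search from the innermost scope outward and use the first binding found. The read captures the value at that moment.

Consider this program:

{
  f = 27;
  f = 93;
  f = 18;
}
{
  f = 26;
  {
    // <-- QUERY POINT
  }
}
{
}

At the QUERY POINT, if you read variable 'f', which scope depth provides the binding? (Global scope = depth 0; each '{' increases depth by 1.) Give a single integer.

Step 1: enter scope (depth=1)
Step 2: declare f=27 at depth 1
Step 3: declare f=93 at depth 1
Step 4: declare f=18 at depth 1
Step 5: exit scope (depth=0)
Step 6: enter scope (depth=1)
Step 7: declare f=26 at depth 1
Step 8: enter scope (depth=2)
Visible at query point: f=26

Answer: 1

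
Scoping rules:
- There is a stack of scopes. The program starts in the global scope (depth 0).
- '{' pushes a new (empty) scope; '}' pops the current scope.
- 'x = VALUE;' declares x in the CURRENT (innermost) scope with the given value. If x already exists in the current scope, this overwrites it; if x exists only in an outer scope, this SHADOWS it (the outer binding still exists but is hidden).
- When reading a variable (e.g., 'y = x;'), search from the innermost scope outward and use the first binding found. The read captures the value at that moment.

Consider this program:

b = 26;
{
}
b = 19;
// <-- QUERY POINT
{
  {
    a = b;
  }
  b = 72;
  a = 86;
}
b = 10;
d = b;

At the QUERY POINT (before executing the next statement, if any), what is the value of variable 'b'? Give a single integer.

Step 1: declare b=26 at depth 0
Step 2: enter scope (depth=1)
Step 3: exit scope (depth=0)
Step 4: declare b=19 at depth 0
Visible at query point: b=19

Answer: 19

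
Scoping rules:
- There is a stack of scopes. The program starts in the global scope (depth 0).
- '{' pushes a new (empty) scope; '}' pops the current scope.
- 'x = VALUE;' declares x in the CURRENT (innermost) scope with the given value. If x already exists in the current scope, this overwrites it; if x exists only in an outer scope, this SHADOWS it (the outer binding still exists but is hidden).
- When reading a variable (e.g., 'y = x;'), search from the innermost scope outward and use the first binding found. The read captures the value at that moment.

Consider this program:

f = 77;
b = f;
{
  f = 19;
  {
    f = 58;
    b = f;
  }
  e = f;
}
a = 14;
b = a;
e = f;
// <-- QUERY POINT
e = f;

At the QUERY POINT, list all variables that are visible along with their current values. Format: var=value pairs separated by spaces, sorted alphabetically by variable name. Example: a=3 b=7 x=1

Answer: a=14 b=14 e=77 f=77

Derivation:
Step 1: declare f=77 at depth 0
Step 2: declare b=(read f)=77 at depth 0
Step 3: enter scope (depth=1)
Step 4: declare f=19 at depth 1
Step 5: enter scope (depth=2)
Step 6: declare f=58 at depth 2
Step 7: declare b=(read f)=58 at depth 2
Step 8: exit scope (depth=1)
Step 9: declare e=(read f)=19 at depth 1
Step 10: exit scope (depth=0)
Step 11: declare a=14 at depth 0
Step 12: declare b=(read a)=14 at depth 0
Step 13: declare e=(read f)=77 at depth 0
Visible at query point: a=14 b=14 e=77 f=77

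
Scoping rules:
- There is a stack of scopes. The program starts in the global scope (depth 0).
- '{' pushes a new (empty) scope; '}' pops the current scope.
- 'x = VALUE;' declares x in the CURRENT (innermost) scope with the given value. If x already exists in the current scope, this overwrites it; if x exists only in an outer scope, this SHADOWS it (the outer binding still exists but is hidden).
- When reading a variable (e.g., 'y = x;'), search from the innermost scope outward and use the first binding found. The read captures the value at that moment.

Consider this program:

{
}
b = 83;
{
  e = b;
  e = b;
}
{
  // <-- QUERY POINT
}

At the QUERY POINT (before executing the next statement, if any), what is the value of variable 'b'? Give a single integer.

Answer: 83

Derivation:
Step 1: enter scope (depth=1)
Step 2: exit scope (depth=0)
Step 3: declare b=83 at depth 0
Step 4: enter scope (depth=1)
Step 5: declare e=(read b)=83 at depth 1
Step 6: declare e=(read b)=83 at depth 1
Step 7: exit scope (depth=0)
Step 8: enter scope (depth=1)
Visible at query point: b=83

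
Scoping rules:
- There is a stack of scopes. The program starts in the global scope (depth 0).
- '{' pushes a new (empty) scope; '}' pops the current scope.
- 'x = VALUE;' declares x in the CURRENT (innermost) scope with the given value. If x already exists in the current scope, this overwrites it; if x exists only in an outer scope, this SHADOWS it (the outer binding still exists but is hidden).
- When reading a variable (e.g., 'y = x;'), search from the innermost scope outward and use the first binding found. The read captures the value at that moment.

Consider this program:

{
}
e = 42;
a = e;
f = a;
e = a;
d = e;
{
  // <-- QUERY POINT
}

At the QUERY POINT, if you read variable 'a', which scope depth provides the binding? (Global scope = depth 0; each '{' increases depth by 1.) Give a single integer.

Step 1: enter scope (depth=1)
Step 2: exit scope (depth=0)
Step 3: declare e=42 at depth 0
Step 4: declare a=(read e)=42 at depth 0
Step 5: declare f=(read a)=42 at depth 0
Step 6: declare e=(read a)=42 at depth 0
Step 7: declare d=(read e)=42 at depth 0
Step 8: enter scope (depth=1)
Visible at query point: a=42 d=42 e=42 f=42

Answer: 0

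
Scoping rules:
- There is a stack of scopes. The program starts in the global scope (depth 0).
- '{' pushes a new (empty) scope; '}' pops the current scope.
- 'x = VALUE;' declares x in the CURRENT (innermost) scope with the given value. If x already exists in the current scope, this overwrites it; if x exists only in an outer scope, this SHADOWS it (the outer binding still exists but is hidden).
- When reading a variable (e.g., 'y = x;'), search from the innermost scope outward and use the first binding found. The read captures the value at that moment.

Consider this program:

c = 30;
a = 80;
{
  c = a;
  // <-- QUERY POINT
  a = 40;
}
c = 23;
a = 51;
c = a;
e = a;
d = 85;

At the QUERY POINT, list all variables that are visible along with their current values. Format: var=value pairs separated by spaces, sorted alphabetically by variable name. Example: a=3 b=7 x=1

Step 1: declare c=30 at depth 0
Step 2: declare a=80 at depth 0
Step 3: enter scope (depth=1)
Step 4: declare c=(read a)=80 at depth 1
Visible at query point: a=80 c=80

Answer: a=80 c=80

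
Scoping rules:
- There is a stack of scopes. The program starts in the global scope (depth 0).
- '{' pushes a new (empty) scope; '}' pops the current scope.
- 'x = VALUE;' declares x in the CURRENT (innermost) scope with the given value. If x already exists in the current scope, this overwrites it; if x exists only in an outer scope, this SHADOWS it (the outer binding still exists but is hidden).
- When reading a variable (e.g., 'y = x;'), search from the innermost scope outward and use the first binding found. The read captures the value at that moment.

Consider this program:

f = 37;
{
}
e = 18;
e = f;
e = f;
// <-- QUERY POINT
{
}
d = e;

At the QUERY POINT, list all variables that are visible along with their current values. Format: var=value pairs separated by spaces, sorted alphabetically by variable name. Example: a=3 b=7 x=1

Answer: e=37 f=37

Derivation:
Step 1: declare f=37 at depth 0
Step 2: enter scope (depth=1)
Step 3: exit scope (depth=0)
Step 4: declare e=18 at depth 0
Step 5: declare e=(read f)=37 at depth 0
Step 6: declare e=(read f)=37 at depth 0
Visible at query point: e=37 f=37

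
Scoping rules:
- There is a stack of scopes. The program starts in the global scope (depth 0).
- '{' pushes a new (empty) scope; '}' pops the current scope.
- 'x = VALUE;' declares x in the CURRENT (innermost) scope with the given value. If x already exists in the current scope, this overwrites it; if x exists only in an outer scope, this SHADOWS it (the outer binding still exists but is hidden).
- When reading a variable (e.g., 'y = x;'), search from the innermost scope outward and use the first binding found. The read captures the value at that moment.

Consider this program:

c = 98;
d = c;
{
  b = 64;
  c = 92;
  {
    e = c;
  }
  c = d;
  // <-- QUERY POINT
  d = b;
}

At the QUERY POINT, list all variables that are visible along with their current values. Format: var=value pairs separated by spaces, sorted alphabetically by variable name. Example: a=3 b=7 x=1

Answer: b=64 c=98 d=98

Derivation:
Step 1: declare c=98 at depth 0
Step 2: declare d=(read c)=98 at depth 0
Step 3: enter scope (depth=1)
Step 4: declare b=64 at depth 1
Step 5: declare c=92 at depth 1
Step 6: enter scope (depth=2)
Step 7: declare e=(read c)=92 at depth 2
Step 8: exit scope (depth=1)
Step 9: declare c=(read d)=98 at depth 1
Visible at query point: b=64 c=98 d=98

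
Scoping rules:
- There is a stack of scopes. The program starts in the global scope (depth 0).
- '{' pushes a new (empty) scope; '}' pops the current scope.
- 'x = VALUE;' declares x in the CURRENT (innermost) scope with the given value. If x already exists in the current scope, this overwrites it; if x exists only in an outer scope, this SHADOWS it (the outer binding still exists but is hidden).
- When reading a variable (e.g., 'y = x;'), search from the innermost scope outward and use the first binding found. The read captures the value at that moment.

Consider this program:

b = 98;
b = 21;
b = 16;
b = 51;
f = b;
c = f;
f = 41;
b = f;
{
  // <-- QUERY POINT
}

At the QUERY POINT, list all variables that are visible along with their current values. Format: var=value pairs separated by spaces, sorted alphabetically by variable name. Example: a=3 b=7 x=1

Answer: b=41 c=51 f=41

Derivation:
Step 1: declare b=98 at depth 0
Step 2: declare b=21 at depth 0
Step 3: declare b=16 at depth 0
Step 4: declare b=51 at depth 0
Step 5: declare f=(read b)=51 at depth 0
Step 6: declare c=(read f)=51 at depth 0
Step 7: declare f=41 at depth 0
Step 8: declare b=(read f)=41 at depth 0
Step 9: enter scope (depth=1)
Visible at query point: b=41 c=51 f=41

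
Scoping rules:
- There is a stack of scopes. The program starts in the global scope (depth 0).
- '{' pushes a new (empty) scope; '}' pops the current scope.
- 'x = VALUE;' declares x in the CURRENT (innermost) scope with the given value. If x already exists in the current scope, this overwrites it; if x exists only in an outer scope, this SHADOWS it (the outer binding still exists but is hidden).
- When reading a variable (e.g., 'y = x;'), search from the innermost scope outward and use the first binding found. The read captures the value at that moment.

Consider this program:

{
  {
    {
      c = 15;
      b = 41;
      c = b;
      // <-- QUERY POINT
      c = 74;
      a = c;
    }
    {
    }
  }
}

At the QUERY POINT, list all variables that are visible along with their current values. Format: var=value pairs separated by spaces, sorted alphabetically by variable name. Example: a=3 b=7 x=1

Step 1: enter scope (depth=1)
Step 2: enter scope (depth=2)
Step 3: enter scope (depth=3)
Step 4: declare c=15 at depth 3
Step 5: declare b=41 at depth 3
Step 6: declare c=(read b)=41 at depth 3
Visible at query point: b=41 c=41

Answer: b=41 c=41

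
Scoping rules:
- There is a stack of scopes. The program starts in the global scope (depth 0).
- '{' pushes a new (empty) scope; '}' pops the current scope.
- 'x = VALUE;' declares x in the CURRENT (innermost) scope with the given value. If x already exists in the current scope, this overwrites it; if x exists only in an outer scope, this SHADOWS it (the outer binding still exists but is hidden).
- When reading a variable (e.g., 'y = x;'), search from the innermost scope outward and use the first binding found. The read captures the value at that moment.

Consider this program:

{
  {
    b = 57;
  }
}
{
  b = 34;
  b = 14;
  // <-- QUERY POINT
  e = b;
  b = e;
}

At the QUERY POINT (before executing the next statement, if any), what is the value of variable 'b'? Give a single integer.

Step 1: enter scope (depth=1)
Step 2: enter scope (depth=2)
Step 3: declare b=57 at depth 2
Step 4: exit scope (depth=1)
Step 5: exit scope (depth=0)
Step 6: enter scope (depth=1)
Step 7: declare b=34 at depth 1
Step 8: declare b=14 at depth 1
Visible at query point: b=14

Answer: 14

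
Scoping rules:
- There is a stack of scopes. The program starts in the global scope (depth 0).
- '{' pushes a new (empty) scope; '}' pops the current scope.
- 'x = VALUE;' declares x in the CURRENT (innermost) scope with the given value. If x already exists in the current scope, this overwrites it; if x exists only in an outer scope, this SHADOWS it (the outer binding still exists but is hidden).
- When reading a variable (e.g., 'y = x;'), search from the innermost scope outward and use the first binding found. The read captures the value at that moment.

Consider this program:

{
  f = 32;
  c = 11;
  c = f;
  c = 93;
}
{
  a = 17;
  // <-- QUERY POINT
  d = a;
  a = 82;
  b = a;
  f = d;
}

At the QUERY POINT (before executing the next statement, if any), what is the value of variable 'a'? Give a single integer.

Step 1: enter scope (depth=1)
Step 2: declare f=32 at depth 1
Step 3: declare c=11 at depth 1
Step 4: declare c=(read f)=32 at depth 1
Step 5: declare c=93 at depth 1
Step 6: exit scope (depth=0)
Step 7: enter scope (depth=1)
Step 8: declare a=17 at depth 1
Visible at query point: a=17

Answer: 17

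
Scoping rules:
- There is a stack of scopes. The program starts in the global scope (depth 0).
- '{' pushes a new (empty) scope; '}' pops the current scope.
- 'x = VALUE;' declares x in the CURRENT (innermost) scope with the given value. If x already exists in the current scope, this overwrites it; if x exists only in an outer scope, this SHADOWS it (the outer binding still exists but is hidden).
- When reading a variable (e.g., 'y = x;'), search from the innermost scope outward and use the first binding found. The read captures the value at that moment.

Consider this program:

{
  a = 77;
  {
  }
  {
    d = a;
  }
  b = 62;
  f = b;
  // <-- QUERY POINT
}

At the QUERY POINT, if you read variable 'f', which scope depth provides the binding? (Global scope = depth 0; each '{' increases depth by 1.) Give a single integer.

Step 1: enter scope (depth=1)
Step 2: declare a=77 at depth 1
Step 3: enter scope (depth=2)
Step 4: exit scope (depth=1)
Step 5: enter scope (depth=2)
Step 6: declare d=(read a)=77 at depth 2
Step 7: exit scope (depth=1)
Step 8: declare b=62 at depth 1
Step 9: declare f=(read b)=62 at depth 1
Visible at query point: a=77 b=62 f=62

Answer: 1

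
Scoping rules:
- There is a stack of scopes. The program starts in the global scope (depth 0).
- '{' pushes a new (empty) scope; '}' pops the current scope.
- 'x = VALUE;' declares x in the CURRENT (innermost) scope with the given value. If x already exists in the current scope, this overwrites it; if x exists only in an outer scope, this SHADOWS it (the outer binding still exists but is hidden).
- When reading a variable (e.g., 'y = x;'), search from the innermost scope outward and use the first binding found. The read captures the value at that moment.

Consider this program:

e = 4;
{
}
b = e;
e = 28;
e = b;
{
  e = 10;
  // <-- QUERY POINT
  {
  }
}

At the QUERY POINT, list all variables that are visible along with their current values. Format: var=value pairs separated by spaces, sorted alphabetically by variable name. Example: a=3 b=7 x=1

Answer: b=4 e=10

Derivation:
Step 1: declare e=4 at depth 0
Step 2: enter scope (depth=1)
Step 3: exit scope (depth=0)
Step 4: declare b=(read e)=4 at depth 0
Step 5: declare e=28 at depth 0
Step 6: declare e=(read b)=4 at depth 0
Step 7: enter scope (depth=1)
Step 8: declare e=10 at depth 1
Visible at query point: b=4 e=10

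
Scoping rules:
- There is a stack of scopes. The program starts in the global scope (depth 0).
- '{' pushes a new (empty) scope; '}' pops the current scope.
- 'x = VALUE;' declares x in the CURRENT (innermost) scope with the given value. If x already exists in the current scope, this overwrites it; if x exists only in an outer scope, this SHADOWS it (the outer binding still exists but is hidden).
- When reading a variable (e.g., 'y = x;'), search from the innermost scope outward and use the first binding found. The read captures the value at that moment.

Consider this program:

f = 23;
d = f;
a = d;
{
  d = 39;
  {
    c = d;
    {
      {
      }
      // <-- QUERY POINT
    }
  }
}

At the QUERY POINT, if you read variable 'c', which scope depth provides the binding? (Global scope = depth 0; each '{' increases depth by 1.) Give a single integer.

Step 1: declare f=23 at depth 0
Step 2: declare d=(read f)=23 at depth 0
Step 3: declare a=(read d)=23 at depth 0
Step 4: enter scope (depth=1)
Step 5: declare d=39 at depth 1
Step 6: enter scope (depth=2)
Step 7: declare c=(read d)=39 at depth 2
Step 8: enter scope (depth=3)
Step 9: enter scope (depth=4)
Step 10: exit scope (depth=3)
Visible at query point: a=23 c=39 d=39 f=23

Answer: 2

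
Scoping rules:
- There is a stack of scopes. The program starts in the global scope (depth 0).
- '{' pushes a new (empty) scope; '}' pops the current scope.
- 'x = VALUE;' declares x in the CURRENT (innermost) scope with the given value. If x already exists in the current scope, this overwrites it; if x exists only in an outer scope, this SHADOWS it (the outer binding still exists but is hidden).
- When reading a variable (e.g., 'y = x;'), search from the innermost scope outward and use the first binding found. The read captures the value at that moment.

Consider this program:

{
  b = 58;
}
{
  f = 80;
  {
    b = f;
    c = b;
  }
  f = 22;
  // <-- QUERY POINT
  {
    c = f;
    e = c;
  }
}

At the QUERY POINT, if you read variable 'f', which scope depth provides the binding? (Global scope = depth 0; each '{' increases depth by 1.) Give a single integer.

Step 1: enter scope (depth=1)
Step 2: declare b=58 at depth 1
Step 3: exit scope (depth=0)
Step 4: enter scope (depth=1)
Step 5: declare f=80 at depth 1
Step 6: enter scope (depth=2)
Step 7: declare b=(read f)=80 at depth 2
Step 8: declare c=(read b)=80 at depth 2
Step 9: exit scope (depth=1)
Step 10: declare f=22 at depth 1
Visible at query point: f=22

Answer: 1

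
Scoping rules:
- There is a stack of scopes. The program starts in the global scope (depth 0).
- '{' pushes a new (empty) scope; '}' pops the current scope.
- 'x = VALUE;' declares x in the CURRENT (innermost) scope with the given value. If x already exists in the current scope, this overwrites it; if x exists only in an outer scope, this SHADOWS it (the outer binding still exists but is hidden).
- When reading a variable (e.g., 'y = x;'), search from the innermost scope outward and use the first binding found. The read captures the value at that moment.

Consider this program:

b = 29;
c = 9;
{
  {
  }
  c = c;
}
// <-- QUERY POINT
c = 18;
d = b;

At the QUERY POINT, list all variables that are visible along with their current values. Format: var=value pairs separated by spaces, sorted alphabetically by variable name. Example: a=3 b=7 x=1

Step 1: declare b=29 at depth 0
Step 2: declare c=9 at depth 0
Step 3: enter scope (depth=1)
Step 4: enter scope (depth=2)
Step 5: exit scope (depth=1)
Step 6: declare c=(read c)=9 at depth 1
Step 7: exit scope (depth=0)
Visible at query point: b=29 c=9

Answer: b=29 c=9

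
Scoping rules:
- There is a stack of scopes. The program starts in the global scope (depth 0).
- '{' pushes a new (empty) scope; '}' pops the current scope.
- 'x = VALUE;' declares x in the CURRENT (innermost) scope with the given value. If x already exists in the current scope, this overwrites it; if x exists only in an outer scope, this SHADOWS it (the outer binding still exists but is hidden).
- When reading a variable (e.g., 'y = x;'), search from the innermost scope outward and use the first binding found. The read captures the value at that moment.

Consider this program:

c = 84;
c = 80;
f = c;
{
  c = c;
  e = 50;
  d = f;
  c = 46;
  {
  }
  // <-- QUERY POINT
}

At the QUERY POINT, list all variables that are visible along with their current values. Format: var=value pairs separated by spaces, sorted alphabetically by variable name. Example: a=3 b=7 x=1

Answer: c=46 d=80 e=50 f=80

Derivation:
Step 1: declare c=84 at depth 0
Step 2: declare c=80 at depth 0
Step 3: declare f=(read c)=80 at depth 0
Step 4: enter scope (depth=1)
Step 5: declare c=(read c)=80 at depth 1
Step 6: declare e=50 at depth 1
Step 7: declare d=(read f)=80 at depth 1
Step 8: declare c=46 at depth 1
Step 9: enter scope (depth=2)
Step 10: exit scope (depth=1)
Visible at query point: c=46 d=80 e=50 f=80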